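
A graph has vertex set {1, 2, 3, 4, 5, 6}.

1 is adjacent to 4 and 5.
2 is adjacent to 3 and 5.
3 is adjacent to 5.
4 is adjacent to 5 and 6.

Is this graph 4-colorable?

Yes

The chromatic number is 3. 1, 4, 5 form a triangle, so at least 3 colors are needed.
One proper 3-coloring: 1=c, 2=c, 3=b, 4=b, 5=a, 6=a.
Since 4 ≥ 3, a proper 4-coloring certainly exists.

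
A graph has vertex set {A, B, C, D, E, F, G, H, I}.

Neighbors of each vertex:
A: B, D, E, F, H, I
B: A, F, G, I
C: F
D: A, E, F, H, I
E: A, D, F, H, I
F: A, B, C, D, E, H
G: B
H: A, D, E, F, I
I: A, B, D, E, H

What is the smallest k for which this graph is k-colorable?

5

A, D, E, F, H form a clique, so at least 5 colors are needed.
5 colors suffice: color 1 → {F, G, I}; color 2 → {A, C}; color 3 → {B, D}; color 4 → {E}; color 5 → {H}. Each edge has distinct colors on its endpoints.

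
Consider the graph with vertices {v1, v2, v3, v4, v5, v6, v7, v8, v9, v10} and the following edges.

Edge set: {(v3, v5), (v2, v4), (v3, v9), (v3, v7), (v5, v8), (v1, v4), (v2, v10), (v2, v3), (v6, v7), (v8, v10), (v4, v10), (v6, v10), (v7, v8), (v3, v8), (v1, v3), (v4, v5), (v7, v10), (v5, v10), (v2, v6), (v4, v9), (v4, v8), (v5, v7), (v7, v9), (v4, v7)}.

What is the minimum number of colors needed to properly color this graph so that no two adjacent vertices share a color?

5

v4, v5, v7, v8, v10 are pairwise adjacent (a clique of size 5), so at least 5 colors are needed.
5 colors suffice: color 1 → {v3, v4, v6}; color 2 → {v1, v2, v7}; color 3 → {v9, v10}; color 4 → {v8}; color 5 → {v5}. Every edge joins two different colors.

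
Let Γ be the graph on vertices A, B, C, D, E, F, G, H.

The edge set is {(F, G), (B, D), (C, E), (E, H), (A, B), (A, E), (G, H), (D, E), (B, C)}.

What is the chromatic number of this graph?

C and E are adjacent, so at least 2 colors are needed.
One proper 2-coloring: A=blue, B=red, C=blue, D=blue, E=red, F=blue, G=red, H=blue. Each edge has distinct colors on its endpoints.

2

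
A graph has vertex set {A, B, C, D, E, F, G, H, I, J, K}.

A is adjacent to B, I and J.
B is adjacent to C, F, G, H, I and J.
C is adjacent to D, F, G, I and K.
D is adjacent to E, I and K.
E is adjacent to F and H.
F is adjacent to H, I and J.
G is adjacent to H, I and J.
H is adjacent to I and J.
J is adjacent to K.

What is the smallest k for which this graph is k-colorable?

B, F, H, J form a clique, so at least 4 colors are needed.
A valid assignment using 4 colors: A=green, B=red, C=green, D=red, E=blue, F=yellow, G=yellow, H=green, I=blue, J=blue, K=yellow. No two adjacent vertices share a color.

4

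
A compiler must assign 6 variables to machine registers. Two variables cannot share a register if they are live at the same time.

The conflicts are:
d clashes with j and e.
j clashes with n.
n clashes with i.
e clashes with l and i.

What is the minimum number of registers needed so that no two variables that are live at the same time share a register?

3

The cycle n-i-e-d-j-n has odd length 5, so it cannot be 2-colored; at least 3 registers are needed.
3 registers suffice: register 1 → {n, e}; register 2 → {d, l, i}; register 3 → {j}. Every pair that conflicts lands in different registers.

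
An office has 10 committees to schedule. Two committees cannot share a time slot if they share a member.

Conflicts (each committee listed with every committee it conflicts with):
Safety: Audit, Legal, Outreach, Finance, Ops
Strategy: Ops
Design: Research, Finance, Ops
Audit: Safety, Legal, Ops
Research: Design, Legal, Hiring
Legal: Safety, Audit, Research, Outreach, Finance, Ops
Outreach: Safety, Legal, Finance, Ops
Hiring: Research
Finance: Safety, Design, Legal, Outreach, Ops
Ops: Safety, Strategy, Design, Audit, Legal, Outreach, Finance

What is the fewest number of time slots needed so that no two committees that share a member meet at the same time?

5

Safety, Legal, Outreach, Finance, Ops are mutually in conflict, so at least 5 time slots are needed.
5 time slots suffice: time slot 1 → {Research, Ops}; time slot 2 → {Strategy, Design, Legal, Hiring}; time slot 3 → {Audit, Finance}; time slot 4 → {Safety}; time slot 5 → {Outreach}. Each listed conflict is separated.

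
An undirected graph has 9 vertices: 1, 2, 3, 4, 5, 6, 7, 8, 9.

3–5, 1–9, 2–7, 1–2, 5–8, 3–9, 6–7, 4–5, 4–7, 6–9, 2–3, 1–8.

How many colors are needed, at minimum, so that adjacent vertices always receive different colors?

The cycle 1-8-5-3-9-1 has odd length 5, so it cannot be 2-colored; at least 3 colors are needed.
One proper 3-coloring: 1=b, 2=a, 3=b, 4=c, 5=a, 6=c, 7=b, 8=c, 9=a. Each edge has distinct colors on its endpoints.

3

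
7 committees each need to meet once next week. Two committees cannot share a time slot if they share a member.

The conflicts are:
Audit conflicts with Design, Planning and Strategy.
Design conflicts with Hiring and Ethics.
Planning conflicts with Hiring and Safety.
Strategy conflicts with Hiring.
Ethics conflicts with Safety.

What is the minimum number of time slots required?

The cycle Ethics-Design-Audit-Planning-Safety-Ethics has odd length 5, so it cannot be 2-colored; at least 3 time slots are needed.
3 time slots suffice: time slot 1 → {Audit, Hiring, Safety}; time slot 2 → {Design, Planning, Strategy}; time slot 3 → {Ethics}. Each listed conflict is separated.

3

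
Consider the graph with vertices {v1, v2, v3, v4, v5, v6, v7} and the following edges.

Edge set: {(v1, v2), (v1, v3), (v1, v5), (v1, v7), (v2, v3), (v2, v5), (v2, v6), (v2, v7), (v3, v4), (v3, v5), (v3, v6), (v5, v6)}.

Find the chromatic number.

v2, v3, v5, v6 are pairwise adjacent (a clique of size 4), so at least 4 colors are needed.
4 colors suffice: color R → {v2, v4}; color B → {v3, v7}; color G → {v5}; color Y → {v1, v6}. No two adjacent vertices share a color.

4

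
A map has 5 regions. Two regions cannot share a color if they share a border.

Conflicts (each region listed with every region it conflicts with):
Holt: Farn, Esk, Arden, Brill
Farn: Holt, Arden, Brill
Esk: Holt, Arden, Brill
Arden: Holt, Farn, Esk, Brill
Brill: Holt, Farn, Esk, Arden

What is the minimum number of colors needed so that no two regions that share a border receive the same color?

Holt, Esk, Arden, Brill all conflict with each other, so at least 4 colors are needed.
4 colors suffice: color 1 → {Brill}; color 2 → {Holt}; color 3 → {Arden}; color 4 → {Farn, Esk}. No two conflicting regions share a color.

4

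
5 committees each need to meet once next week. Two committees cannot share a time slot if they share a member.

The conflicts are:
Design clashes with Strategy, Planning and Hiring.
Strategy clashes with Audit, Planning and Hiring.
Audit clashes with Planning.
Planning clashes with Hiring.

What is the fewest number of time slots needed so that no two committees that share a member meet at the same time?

Design, Strategy, Planning, Hiring all conflict with each other, so at least 4 time slots are needed.
4 time slots suffice: time slot 1 → {Strategy}; time slot 2 → {Planning}; time slot 3 → {Design, Audit}; time slot 4 → {Hiring}. No two conflicting committees share a time slot.

4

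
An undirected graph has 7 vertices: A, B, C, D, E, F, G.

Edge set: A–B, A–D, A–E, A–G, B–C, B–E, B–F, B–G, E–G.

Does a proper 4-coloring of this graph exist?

The chromatic number is 4. A, B, E, G are pairwise adjacent (a clique of size 4), so at least 4 colors are needed.
A valid assignment using 4 colors: A=blue, B=red, C=blue, D=red, E=green, F=blue, G=yellow.
That is already a proper 4-coloring.

Yes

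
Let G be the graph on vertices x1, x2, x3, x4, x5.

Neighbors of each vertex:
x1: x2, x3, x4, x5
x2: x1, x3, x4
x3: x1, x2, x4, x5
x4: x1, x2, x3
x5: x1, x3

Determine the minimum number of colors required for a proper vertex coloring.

4

x1, x2, x3, x4 form a clique, so at least 4 colors are needed.
A valid assignment using 4 colors: x1=1, x2=4, x3=2, x4=3, x5=3. Every edge joins two different colors.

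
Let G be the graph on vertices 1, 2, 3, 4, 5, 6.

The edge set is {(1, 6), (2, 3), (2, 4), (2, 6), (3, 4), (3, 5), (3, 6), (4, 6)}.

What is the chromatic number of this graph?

2, 3, 4, 6 are mutually adjacent (a clique of size 4), so at least 4 colors are needed.
One proper 4-coloring: 1=blue, 2=green, 3=blue, 4=yellow, 5=red, 6=red. Each edge has distinct colors on its endpoints.

4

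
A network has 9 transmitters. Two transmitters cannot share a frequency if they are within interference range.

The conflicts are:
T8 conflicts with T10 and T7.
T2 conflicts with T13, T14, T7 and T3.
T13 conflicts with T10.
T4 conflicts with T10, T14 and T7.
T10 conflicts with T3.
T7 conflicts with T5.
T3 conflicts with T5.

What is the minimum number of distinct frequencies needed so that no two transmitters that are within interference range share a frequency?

3

The cycle T10-T3-T5-T7-T8-T10 has odd length 5, so it cannot be 2-colored; at least 3 frequencies are needed.
Using 3 frequencies: T8=3, T2=1, T13=2, T4=3, T10=1, T14=2, T7=2, T3=2, T5=1. No two conflicting transmitters share a frequency.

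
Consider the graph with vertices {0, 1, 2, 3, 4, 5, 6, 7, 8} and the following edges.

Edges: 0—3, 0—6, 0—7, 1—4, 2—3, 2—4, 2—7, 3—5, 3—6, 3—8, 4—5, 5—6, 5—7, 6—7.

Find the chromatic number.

3

5, 6, 7 are pairwise adjacent, so at least 3 colors are needed.
One proper 3-coloring: 0=b, 1=b, 2=b, 3=a, 4=a, 5=b, 6=c, 7=a, 8=b. Each edge has distinct colors on its endpoints.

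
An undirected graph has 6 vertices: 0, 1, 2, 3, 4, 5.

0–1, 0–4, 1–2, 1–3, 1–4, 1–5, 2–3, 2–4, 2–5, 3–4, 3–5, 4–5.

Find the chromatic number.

5

1, 2, 3, 4, 5 are mutually adjacent (a clique of size 5), so at least 5 colors are needed.
5 colors suffice: 0=green, 1=blue, 2=purple, 3=green, 4=red, 5=yellow. No two adjacent vertices share a color.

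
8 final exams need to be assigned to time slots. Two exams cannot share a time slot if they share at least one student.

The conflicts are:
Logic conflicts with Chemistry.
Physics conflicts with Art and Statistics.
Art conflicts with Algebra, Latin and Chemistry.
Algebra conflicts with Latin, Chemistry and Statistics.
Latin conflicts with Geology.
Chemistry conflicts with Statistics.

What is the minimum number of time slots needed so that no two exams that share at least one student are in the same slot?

Algebra, Chemistry, Statistics pairwise conflict, so at least 3 time slots are needed.
3 time slots suffice: time slot 1 → {Logic, Physics, Algebra, Geology}; time slot 2 → {Latin, Chemistry}; time slot 3 → {Art, Statistics}. Every pair that conflicts lands in different time slots.

3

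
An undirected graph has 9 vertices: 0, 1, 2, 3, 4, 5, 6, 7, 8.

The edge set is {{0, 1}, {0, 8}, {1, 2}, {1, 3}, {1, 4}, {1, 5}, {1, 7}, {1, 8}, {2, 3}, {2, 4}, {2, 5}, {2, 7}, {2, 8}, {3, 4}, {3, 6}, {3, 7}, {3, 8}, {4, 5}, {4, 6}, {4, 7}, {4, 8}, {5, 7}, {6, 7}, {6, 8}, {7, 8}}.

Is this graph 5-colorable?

1, 2, 3, 4, 7, 8 are pairwise adjacent (a clique of size 6), so at least 6 colors are needed.
So 5 colors are not enough.

No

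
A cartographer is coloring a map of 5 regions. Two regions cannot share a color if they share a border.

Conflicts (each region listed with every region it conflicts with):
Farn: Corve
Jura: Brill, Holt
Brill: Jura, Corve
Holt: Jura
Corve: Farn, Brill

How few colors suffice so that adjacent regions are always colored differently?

Farn and Corve conflict, so at least 2 colors are needed.
A valid assignment using 2 colors: Farn=2, Jura=1, Brill=2, Holt=2, Corve=1. Each listed conflict is separated.

2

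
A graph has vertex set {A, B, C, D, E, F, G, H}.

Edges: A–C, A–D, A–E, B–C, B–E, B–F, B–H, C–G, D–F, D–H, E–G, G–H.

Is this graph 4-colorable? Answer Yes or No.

Yes

The chromatic number is 3. The cycle A-D-F-B-E-A has odd length 5, so it cannot be 2-colored; at least 3 colors are needed.
3 colors suffice: A=1, B=1, C=2, D=3, E=2, F=2, G=1, H=2.
Since 4 ≥ 3, a proper 4-coloring certainly exists.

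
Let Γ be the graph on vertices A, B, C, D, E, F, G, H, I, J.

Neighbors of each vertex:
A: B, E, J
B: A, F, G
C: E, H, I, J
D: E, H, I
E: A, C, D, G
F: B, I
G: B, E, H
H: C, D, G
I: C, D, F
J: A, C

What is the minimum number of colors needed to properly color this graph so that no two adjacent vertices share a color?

C and H are adjacent, so at least 2 colors are needed.
2 colors suffice: A=red, B=blue, C=red, D=red, E=blue, F=red, G=red, H=blue, I=blue, J=blue. No two adjacent vertices share a color.

2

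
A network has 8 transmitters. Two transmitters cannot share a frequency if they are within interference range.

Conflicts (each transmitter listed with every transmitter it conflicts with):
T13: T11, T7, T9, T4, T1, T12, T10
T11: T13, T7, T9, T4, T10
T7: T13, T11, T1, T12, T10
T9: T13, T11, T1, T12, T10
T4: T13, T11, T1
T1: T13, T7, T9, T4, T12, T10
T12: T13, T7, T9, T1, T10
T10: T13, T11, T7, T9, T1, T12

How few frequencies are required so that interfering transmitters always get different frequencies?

5

T13, T9, T1, T12, T10 pairwise conflict, so at least 5 frequencies are needed.
5 frequencies suffice: frequency 1 → {T13}; frequency 2 → {T4, T10}; frequency 3 → {T11, T1}; frequency 4 → {T12}; frequency 5 → {T7, T9}. No two conflicting transmitters share a frequency.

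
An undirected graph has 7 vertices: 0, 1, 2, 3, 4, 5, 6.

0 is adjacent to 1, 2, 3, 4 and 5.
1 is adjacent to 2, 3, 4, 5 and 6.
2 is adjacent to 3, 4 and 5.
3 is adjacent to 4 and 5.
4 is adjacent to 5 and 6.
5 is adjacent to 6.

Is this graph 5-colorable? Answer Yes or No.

0, 1, 2, 3, 4, 5 are mutually adjacent (a clique of size 6), so at least 6 colors are needed.
So 5 colors are not enough.

No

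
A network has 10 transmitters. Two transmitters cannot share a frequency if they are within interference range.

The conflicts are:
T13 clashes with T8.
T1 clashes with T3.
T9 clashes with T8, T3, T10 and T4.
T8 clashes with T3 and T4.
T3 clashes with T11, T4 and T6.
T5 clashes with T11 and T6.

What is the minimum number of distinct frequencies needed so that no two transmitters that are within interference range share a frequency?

T9, T8, T3, T4 all conflict with each other, so at least 4 frequencies are needed.
Using 4 frequencies: T13=1, T1=2, T9=3, T8=2, T3=1, T10=1, T5=1, T11=2, T4=4, T6=2. Every pair that conflicts lands in different frequencies.

4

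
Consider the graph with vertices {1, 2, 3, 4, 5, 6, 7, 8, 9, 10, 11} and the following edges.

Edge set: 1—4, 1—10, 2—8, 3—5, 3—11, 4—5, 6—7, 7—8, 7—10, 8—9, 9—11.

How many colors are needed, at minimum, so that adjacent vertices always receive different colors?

3

The cycle 5-4-1-10-7-8-9-11-3-5 has odd length 9, so it cannot be 2-colored; at least 3 colors are needed.
3 colors suffice: 1=a, 2=a, 3=b, 4=b, 5=a, 6=b, 7=a, 8=b, 9=a, 10=b, 11=c. Each edge has distinct colors on its endpoints.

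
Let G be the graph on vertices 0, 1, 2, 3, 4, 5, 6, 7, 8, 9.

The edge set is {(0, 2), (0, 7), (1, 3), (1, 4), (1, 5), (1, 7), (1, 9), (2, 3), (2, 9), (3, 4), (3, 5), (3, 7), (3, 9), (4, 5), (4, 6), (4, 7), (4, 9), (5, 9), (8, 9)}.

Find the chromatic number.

1, 3, 4, 5, 9 form a clique, so at least 5 colors are needed.
5 colors suffice: color red → {6, 7, 9}; color blue → {0, 3, 8}; color green → {2, 4}; color yellow → {1}; color purple → {5}. Each edge has distinct colors on its endpoints.

5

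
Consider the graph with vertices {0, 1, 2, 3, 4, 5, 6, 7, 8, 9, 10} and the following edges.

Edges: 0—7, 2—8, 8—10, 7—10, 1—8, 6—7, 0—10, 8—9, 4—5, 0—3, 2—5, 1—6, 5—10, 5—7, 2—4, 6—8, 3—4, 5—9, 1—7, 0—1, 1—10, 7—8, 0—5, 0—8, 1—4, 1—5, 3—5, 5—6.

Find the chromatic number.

0, 1, 5, 7, 10 are pairwise adjacent (a clique of size 5), so at least 5 colors are needed.
A valid assignment using 5 colors: 0=green, 1=blue, 2=blue, 3=blue, 4=green, 5=red, 6=green, 7=yellow, 8=red, 9=blue, 10=purple. Each edge has distinct colors on its endpoints.

5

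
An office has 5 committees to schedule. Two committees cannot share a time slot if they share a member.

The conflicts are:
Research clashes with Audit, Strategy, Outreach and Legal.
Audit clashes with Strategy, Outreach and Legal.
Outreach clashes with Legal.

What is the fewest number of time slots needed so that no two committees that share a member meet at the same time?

4

Research, Audit, Outreach, Legal all conflict with each other, so at least 4 time slots are needed.
4 time slots suffice: Research=1, Audit=2, Strategy=3, Outreach=3, Legal=4. No two conflicting committees share a time slot.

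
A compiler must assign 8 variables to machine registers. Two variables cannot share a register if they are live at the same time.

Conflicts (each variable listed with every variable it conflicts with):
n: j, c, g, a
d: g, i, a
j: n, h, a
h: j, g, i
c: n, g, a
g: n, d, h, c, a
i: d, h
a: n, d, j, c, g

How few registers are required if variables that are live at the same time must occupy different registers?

n, c, g, a pairwise conflict, so at least 4 registers are needed.
A valid assignment using 4 registers: n=3, d=3, j=2, h=1, c=4, g=2, i=2, a=1. No two conflicting variables share a register.

4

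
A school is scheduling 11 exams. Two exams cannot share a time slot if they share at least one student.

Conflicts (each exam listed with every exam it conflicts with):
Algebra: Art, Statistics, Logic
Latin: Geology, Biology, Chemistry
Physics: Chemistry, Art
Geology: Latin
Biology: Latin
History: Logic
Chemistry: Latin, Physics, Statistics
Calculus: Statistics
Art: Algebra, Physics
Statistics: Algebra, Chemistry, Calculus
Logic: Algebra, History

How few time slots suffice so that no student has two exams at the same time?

The cycle Chemistry-Physics-Art-Algebra-Statistics-Chemistry has odd length 5, so it cannot be 2-colored; at least 3 time slots are needed.
3 time slots suffice: time slot 1 → {Algebra, Latin, Physics, History, Calculus}; time slot 2 → {Geology, Biology, Chemistry, Art, Logic}; time slot 3 → {Statistics}. Each listed conflict is separated.

3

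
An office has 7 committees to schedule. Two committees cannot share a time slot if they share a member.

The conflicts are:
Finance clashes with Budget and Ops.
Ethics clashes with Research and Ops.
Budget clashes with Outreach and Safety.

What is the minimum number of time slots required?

2

Budget and Safety conflict, so at least 2 time slots are needed.
A valid assignment using 2 time slots: Finance=2, Ethics=2, Research=1, Budget=1, Outreach=2, Safety=2, Ops=1. Each listed conflict is separated.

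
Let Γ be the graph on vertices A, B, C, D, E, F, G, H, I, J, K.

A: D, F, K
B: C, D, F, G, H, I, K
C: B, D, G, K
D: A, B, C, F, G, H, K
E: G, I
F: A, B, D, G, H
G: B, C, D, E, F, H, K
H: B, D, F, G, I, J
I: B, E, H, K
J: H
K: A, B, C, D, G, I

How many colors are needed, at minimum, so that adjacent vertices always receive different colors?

5

B, D, F, G, H form a clique, so at least 5 colors are needed.
5 colors suffice: color 1 → {A, G, I, J}; color 2 → {D, E}; color 3 → {B}; color 4 → {H, K}; color 5 → {C, F}. No two adjacent vertices share a color.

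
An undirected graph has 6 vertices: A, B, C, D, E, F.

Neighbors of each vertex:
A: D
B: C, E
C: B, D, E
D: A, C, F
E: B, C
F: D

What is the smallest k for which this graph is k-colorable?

B, C, E form a triangle, so at least 3 colors are needed.
A valid assignment using 3 colors: A=red, B=blue, C=red, D=blue, E=green, F=red. Every edge joins two different colors.

3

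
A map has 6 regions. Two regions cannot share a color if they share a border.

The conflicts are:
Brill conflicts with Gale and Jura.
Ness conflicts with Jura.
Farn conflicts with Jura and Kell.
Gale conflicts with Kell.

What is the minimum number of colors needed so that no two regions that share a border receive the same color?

The cycle Jura-Farn-Kell-Gale-Brill-Jura has odd length 5, so it cannot be 2-colored; at least 3 colors are needed.
3 colors suffice: color 1 → {Jura, Kell}; color 2 → {Brill, Ness, Farn}; color 3 → {Gale}. No two conflicting regions share a color.

3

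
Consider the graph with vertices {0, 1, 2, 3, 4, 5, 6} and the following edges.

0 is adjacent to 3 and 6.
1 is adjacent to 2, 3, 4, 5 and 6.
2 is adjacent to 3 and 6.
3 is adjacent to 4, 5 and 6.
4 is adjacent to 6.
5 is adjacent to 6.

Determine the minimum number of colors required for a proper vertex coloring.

1, 2, 3, 6 form a clique, so at least 4 colors are needed.
4 colors suffice: 0=c, 1=c, 2=d, 3=b, 4=d, 5=d, 6=a. Each edge has distinct colors on its endpoints.

4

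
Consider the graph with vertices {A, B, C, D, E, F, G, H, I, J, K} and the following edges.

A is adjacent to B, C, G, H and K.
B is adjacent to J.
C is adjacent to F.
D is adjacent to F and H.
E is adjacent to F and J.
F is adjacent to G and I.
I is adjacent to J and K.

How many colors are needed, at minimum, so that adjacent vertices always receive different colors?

3

The cycle K-A-C-F-I-K has odd length 5, so it cannot be 2-colored; at least 3 colors are needed.
One proper 3-coloring: A=1, B=2, C=2, D=2, E=2, F=1, G=2, H=3, I=2, J=1, K=3. Every edge joins two different colors.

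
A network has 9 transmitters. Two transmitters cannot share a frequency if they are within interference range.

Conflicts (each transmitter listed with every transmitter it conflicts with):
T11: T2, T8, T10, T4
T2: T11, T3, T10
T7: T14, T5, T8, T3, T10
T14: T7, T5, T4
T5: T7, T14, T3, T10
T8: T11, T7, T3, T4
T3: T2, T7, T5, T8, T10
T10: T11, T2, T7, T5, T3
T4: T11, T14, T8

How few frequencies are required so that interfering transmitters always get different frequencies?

T7, T5, T3, T10 are mutually in conflict, so at least 4 frequencies are needed.
4 frequencies suffice: T11=1, T2=3, T7=3, T14=1, T5=4, T8=2, T3=1, T10=2, T4=3. Every pair that conflicts lands in different frequencies.

4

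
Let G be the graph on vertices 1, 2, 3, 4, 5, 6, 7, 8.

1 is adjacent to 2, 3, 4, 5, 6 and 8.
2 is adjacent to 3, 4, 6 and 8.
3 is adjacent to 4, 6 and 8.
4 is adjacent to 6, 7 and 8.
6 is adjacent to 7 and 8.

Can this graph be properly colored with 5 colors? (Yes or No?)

1, 2, 3, 4, 6, 8 are pairwise adjacent (a clique of size 6), so at least 6 colors are needed.
So 5 colors are not enough.

No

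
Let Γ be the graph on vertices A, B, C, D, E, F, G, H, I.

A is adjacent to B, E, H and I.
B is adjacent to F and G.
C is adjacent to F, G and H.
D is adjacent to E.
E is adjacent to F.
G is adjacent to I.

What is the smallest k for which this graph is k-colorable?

3

The cycle C-F-B-A-H-C has odd length 5, so it cannot be 2-colored; at least 3 colors are needed.
3 colors suffice: color 1 → {A, D, F, G}; color 2 → {B, C, E, I}; color 3 → {H}. Each edge has distinct colors on its endpoints.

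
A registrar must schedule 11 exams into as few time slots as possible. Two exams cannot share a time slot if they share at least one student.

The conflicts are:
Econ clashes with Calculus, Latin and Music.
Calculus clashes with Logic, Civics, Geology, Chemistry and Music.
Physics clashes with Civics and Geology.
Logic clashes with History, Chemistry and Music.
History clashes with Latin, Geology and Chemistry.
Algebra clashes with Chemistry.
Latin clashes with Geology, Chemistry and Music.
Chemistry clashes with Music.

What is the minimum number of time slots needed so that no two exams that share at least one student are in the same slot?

4

Calculus, Logic, Chemistry, Music pairwise conflict, so at least 4 time slots are needed.
4 time slots suffice: time slot 1 → {Calculus, Physics, Algebra, Latin}; time slot 2 → {Econ, Civics, Geology, Chemistry}; time slot 3 → {History, Music}; time slot 4 → {Logic}. Each listed conflict is separated.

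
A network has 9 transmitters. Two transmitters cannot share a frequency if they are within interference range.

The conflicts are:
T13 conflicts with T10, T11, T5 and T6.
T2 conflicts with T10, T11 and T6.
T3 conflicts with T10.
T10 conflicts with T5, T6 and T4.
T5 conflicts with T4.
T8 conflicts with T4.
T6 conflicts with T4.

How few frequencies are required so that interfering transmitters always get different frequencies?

3

T2, T10, T6 all conflict with each other, so at least 3 frequencies are needed.
3 frequencies suffice: frequency 1 → {T10, T11, T8}; frequency 2 → {T13, T2, T3, T4}; frequency 3 → {T5, T6}. Each listed conflict is separated.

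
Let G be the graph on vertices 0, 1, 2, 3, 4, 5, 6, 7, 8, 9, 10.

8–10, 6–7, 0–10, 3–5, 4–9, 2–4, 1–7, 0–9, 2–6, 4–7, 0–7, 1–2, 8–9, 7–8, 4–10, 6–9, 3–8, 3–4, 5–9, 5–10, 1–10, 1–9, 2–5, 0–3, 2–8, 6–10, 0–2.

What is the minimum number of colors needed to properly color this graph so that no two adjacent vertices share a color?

1 and 10 are adjacent, so at least 2 colors are needed.
2 colors suffice: color a → {2, 3, 7, 9, 10}; color b → {0, 1, 4, 5, 6, 8}. No two adjacent vertices share a color.

2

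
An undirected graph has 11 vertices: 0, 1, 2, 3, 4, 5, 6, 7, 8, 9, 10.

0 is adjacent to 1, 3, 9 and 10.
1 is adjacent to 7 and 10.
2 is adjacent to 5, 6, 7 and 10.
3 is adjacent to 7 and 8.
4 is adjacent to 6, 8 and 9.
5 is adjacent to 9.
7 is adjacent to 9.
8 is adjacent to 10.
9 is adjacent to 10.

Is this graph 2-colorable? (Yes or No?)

No

0, 9, 10 are mutually adjacent, so at least 3 colors are needed.
So 2 colors are not enough.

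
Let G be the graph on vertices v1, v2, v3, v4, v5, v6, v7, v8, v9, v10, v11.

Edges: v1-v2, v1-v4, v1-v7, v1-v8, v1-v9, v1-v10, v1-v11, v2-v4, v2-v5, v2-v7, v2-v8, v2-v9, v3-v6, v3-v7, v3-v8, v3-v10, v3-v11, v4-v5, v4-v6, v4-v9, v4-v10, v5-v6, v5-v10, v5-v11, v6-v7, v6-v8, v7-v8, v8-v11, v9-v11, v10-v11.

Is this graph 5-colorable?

The chromatic number is 4. v1, v2, v7, v8 are mutually adjacent (a clique of size 4), so at least 4 colors are needed.
4 colors suffice: color red → {v1, v3, v5}; color blue → {v4, v8}; color green → {v2, v6, v11}; color yellow → {v7, v9, v10}.
Since 5 ≥ 4, a proper 5-coloring certainly exists.

Yes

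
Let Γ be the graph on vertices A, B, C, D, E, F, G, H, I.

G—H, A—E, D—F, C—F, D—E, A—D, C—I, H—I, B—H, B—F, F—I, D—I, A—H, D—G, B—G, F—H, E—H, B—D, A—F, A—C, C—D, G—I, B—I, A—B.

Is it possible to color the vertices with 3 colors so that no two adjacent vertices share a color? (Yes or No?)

No

A, B, F, H are mutually adjacent (a clique of size 4), so at least 4 colors are needed.
So 3 colors are not enough.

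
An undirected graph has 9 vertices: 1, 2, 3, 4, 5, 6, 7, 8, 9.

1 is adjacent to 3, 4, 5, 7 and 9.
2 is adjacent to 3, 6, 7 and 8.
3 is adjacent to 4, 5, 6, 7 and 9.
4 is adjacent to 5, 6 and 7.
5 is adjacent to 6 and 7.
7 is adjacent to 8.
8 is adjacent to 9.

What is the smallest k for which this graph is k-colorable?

5

1, 3, 4, 5, 7 are mutually adjacent (a clique of size 5), so at least 5 colors are needed.
5 colors suffice: 1=purple, 2=green, 3=red, 4=yellow, 5=green, 6=blue, 7=blue, 8=red, 9=blue. No two adjacent vertices share a color.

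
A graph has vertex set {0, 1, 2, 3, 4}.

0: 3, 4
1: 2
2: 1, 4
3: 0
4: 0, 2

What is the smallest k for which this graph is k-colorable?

2

0 and 4 are adjacent, so at least 2 colors are needed.
A valid assignment using 2 colors: 0=a, 1=b, 2=a, 3=b, 4=b. Each edge has distinct colors on its endpoints.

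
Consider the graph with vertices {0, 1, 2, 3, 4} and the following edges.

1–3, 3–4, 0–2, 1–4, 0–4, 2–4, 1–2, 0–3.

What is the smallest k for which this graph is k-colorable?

3

1, 3, 4 are pairwise adjacent, so at least 3 colors are needed.
3 colors suffice: color a → {4}; color b → {0, 1}; color c → {2, 3}. Each edge has distinct colors on its endpoints.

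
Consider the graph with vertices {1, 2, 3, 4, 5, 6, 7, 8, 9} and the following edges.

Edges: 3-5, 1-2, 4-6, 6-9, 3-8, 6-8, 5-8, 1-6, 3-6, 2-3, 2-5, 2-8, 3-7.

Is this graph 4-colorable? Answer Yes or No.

Yes

The chromatic number is 4. 2, 3, 5, 8 are pairwise adjacent (a clique of size 4), so at least 4 colors are needed.
4 colors suffice: color red → {2, 6, 7}; color blue → {1, 3, 4, 9}; color green → {8}; color yellow → {5}.
That is already a proper 4-coloring.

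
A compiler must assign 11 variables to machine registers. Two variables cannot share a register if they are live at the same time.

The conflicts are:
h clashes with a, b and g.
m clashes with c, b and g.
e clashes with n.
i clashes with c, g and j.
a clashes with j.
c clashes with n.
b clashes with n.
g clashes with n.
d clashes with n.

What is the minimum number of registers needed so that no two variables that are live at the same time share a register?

3

The cycle i-g-h-a-j-i has odd length 5, so it cannot be 2-colored; at least 3 registers are needed.
3 registers suffice: h=1, m=1, e=2, i=1, a=2, c=2, b=2, g=2, d=2, j=3, n=1. Every pair that conflicts lands in different registers.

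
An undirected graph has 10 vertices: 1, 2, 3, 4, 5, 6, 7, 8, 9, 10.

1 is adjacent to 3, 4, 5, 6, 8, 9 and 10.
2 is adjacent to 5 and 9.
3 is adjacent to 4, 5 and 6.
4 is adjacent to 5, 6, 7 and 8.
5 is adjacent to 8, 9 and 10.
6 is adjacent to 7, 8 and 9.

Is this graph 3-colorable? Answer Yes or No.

1, 3, 4, 6 are mutually adjacent (a clique of size 4), so at least 4 colors are needed.
So 3 colors are not enough.

No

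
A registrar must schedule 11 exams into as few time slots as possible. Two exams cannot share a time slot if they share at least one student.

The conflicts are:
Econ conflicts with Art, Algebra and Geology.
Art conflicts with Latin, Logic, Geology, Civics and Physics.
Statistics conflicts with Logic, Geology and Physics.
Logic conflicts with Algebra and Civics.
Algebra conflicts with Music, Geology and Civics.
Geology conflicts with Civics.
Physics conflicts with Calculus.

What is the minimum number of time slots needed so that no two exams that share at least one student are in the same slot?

3

Art, Logic, Civics are mutually in conflict, so at least 3 time slots are needed.
3 time slots suffice: time slot 1 → {Art, Statistics, Algebra, Calculus}; time slot 2 → {Latin, Logic, Music, Geology, Physics}; time slot 3 → {Econ, Civics}. No two conflicting exams share a time slot.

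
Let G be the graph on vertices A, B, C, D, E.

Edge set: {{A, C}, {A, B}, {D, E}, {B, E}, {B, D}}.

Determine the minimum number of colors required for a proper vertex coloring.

B, D, E are pairwise adjacent, so at least 3 colors are needed.
3 colors suffice: color 1 → {B, C}; color 2 → {A, E}; color 3 → {D}. Every edge joins two different colors.

3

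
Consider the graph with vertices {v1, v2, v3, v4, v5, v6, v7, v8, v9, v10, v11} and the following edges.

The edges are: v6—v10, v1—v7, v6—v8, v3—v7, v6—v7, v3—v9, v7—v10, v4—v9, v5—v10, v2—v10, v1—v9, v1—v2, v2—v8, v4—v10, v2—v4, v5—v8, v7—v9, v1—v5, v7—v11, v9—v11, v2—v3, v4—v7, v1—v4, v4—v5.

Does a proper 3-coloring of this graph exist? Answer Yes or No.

v1, v4, v7, v9 are pairwise adjacent (a clique of size 4), so at least 4 colors are needed.
So 3 colors are not enough.

No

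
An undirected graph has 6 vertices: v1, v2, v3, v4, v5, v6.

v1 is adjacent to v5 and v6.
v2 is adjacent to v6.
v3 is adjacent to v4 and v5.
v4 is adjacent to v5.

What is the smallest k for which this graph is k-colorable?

v3, v4, v5 are mutually adjacent, so at least 3 colors are needed.
3 colors suffice: color 1 → {v5, v6}; color 2 → {v1, v2, v4}; color 3 → {v3}. Each edge has distinct colors on its endpoints.

3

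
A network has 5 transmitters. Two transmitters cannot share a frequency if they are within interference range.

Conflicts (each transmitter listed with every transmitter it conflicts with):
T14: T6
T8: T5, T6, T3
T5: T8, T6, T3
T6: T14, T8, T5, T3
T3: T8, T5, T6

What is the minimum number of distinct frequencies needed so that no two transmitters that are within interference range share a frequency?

4

T8, T5, T6, T3 are mutually in conflict, so at least 4 frequencies are needed.
4 frequencies suffice: T14=2, T8=2, T5=4, T6=1, T3=3. Every pair that conflicts lands in different frequencies.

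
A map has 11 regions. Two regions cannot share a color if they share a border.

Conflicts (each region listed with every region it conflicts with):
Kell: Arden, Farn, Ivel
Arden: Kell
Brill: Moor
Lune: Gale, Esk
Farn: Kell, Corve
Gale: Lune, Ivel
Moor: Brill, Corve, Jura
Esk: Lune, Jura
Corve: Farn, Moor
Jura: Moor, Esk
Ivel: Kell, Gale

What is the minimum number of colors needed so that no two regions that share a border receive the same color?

3

The cycle Corve-Moor-Jura-Esk-Lune-Gale-Ivel-Kell-Farn-Corve has odd length 9, so it cannot be 2-colored; at least 3 colors are needed.
3 colors suffice: color 1 → {Kell, Lune, Moor}; color 2 → {Arden, Brill, Corve, Jura, Ivel}; color 3 → {Farn, Gale, Esk}. Each listed conflict is separated.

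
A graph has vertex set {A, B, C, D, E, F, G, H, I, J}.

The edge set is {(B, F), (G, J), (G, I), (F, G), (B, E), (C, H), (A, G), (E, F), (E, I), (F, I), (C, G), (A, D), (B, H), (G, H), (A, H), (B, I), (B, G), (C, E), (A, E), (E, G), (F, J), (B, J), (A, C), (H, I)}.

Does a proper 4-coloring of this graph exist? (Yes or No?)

B, E, F, G, I form a clique, so at least 5 colors are needed.
So 4 colors are not enough.

No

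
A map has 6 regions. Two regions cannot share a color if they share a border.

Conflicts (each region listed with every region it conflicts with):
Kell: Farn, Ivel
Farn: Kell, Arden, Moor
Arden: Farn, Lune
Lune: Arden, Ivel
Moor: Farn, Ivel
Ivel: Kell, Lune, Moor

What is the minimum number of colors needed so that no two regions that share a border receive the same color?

The cycle Ivel-Kell-Farn-Arden-Lune-Ivel has odd length 5, so it cannot be 2-colored; at least 3 colors are needed.
3 colors suffice: color 1 → {Farn, Ivel}; color 2 → {Kell, Arden, Moor}; color 3 → {Lune}. Each listed conflict is separated.

3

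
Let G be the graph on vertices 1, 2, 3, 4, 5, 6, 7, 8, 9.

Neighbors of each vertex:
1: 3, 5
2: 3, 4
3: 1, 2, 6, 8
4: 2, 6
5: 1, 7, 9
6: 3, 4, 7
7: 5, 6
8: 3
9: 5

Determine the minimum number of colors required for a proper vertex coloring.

The cycle 7-6-3-1-5-7 has odd length 5, so it cannot be 2-colored; at least 3 colors are needed.
One proper 3-coloring: 1=b, 2=b, 3=a, 4=a, 5=a, 6=b, 7=c, 8=b, 9=b. Each edge has distinct colors on its endpoints.

3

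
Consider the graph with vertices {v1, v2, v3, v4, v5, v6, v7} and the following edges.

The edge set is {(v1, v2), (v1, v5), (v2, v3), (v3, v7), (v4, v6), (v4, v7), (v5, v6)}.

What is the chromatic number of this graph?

The cycle v1-v5-v6-v4-v7-v3-v2-v1 has odd length 7, so it cannot be 2-colored; at least 3 colors are needed.
3 colors suffice: color red → {v3, v4, v5}; color blue → {v1, v6, v7}; color green → {v2}. Every edge joins two different colors.

3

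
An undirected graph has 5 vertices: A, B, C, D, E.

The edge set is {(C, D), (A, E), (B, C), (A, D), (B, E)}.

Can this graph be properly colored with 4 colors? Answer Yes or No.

The chromatic number is 3. The cycle B-E-A-D-C-B has odd length 5, so it cannot be 2-colored; at least 3 colors are needed.
3 colors suffice: A=red, B=blue, C=red, D=blue, E=green.
Since 4 ≥ 3, a proper 4-coloring certainly exists.

Yes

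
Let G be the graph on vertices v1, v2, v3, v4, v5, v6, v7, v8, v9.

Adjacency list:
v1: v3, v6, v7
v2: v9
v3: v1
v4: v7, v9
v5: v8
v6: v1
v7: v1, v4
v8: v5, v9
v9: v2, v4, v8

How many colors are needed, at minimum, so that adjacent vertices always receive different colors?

2

v8 and v9 are adjacent, so at least 2 colors are needed.
2 colors suffice: v1=blue, v2=blue, v3=red, v4=blue, v5=red, v6=red, v7=red, v8=blue, v9=red. Every edge joins two different colors.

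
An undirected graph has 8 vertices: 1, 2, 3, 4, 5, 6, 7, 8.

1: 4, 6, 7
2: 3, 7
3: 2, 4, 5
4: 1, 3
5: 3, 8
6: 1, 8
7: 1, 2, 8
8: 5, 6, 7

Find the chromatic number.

The cycle 1-7-2-3-4-1 has odd length 5, so it cannot be 2-colored; at least 3 colors are needed.
3 colors suffice: color red → {1, 3, 8}; color blue → {4, 5, 6, 7}; color green → {2}. No two adjacent vertices share a color.

3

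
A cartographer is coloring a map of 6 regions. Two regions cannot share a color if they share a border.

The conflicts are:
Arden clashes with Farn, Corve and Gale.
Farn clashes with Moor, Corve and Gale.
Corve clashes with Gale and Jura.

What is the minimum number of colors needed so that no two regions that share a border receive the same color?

Arden, Farn, Corve, Gale pairwise conflict, so at least 4 colors are needed.
4 colors suffice: color 1 → {Moor, Corve}; color 2 → {Farn, Jura}; color 3 → {Gale}; color 4 → {Arden}. Each listed conflict is separated.

4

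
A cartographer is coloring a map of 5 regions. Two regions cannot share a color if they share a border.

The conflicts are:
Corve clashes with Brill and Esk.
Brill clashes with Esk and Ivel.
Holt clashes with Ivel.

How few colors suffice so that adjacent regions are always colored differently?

3

Corve, Brill, Esk all conflict with each other, so at least 3 colors are needed.
One proper 3-coloring: Corve=3, Brill=1, Esk=2, Holt=1, Ivel=2. No two conflicting regions share a color.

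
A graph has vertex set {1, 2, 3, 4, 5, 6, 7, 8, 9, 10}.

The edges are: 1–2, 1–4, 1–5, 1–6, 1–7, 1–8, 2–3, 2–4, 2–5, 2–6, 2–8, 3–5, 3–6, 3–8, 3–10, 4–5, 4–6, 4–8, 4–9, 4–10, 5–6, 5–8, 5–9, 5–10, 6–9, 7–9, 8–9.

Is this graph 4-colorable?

No

1, 2, 4, 5, 6 form a clique, so at least 5 colors are needed.
So 4 colors are not enough.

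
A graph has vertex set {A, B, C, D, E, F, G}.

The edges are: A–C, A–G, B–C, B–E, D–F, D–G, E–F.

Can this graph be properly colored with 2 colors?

The cycle D-F-E-B-C-A-G-D has odd length 7, so it cannot be 2-colored; at least 3 colors are needed.
So 2 colors are not enough.

No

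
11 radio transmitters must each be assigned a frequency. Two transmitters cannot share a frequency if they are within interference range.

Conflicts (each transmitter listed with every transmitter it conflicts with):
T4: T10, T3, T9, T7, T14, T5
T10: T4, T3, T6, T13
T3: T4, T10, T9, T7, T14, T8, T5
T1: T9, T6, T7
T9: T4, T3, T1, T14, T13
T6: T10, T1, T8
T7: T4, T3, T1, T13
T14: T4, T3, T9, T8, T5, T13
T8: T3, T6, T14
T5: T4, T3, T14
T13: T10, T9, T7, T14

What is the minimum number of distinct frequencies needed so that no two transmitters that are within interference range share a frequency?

4

T4, T3, T9, T14 pairwise conflict, so at least 4 frequencies are needed.
Using 4 frequencies: T4=3, T10=2, T3=1, T1=1, T9=4, T6=4, T7=2, T14=2, T8=3, T5=4, T13=1. Every pair that conflicts lands in different frequencies.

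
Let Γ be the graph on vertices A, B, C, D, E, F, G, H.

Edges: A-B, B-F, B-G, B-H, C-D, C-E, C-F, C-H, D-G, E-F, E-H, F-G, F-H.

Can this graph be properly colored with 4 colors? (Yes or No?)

The chromatic number is 4. C, E, F, H are mutually adjacent (a clique of size 4), so at least 4 colors are needed.
4 colors suffice: color 1 → {A, D, F}; color 2 → {G, H}; color 3 → {B, C}; color 4 → {E}.
That is already a proper 4-coloring.

Yes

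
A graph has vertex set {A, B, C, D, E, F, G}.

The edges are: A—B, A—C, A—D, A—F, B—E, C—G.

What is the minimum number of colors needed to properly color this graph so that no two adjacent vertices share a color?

A and F are adjacent, so at least 2 colors are needed.
2 colors suffice: color red → {A, E, G}; color blue → {B, C, D, F}. Each edge has distinct colors on its endpoints.

2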